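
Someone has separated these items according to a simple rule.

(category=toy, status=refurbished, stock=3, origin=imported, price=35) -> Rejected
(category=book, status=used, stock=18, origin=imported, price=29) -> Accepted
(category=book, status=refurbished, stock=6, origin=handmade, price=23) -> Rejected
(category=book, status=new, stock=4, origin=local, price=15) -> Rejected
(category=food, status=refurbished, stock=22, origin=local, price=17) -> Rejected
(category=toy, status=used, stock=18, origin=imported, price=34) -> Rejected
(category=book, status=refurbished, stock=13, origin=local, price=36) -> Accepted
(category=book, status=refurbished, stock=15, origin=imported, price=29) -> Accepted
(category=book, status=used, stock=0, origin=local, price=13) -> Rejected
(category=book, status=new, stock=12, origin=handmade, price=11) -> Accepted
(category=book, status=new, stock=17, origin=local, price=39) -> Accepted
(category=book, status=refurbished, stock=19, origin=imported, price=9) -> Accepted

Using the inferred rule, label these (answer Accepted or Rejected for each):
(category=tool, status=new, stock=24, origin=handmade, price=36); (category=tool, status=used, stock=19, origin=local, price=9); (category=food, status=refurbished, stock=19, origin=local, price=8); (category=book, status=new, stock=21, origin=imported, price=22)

All 'Accepted' examples share one property — category is book AND stock ≥ 12 — and every 'Rejected' example lacks it.
Rejected: (category=tool, status=new, stock=24, origin=handmade, price=36), since category is tool, stock = 24. Rejected: (category=tool, status=used, stock=19, origin=local, price=9), since category is tool, stock = 19. Rejected: (category=food, status=refurbished, stock=19, origin=local, price=8), since category is food, stock = 19. Accepted: (category=book, status=new, stock=21, origin=imported, price=22), since category is book, stock = 21.

Rejected, Rejected, Rejected, Accepted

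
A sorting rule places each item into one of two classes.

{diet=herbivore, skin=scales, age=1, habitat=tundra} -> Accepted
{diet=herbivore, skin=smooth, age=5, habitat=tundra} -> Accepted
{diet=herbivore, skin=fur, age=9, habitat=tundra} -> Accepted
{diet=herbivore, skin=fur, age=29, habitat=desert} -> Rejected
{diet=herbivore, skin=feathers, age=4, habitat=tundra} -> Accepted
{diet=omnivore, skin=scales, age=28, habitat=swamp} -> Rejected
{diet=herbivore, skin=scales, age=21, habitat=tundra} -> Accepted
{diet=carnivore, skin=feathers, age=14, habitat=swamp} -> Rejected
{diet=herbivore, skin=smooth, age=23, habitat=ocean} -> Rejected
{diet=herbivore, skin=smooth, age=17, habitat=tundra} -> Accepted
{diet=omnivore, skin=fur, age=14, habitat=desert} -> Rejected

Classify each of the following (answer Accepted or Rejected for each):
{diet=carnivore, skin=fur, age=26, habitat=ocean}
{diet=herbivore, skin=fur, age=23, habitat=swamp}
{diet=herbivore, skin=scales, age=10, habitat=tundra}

Rejected, Rejected, Accepted

Comparing the two groups points to one rule — habitat is tundra.
{diet=carnivore, skin=fur, age=26, habitat=ocean}: habitat is ocean, does not satisfy this → Rejected. {diet=herbivore, skin=fur, age=23, habitat=swamp}: habitat is swamp, does not satisfy this → Rejected. {diet=herbivore, skin=scales, age=10, habitat=tundra}: habitat is tundra, meets the rule → Accepted.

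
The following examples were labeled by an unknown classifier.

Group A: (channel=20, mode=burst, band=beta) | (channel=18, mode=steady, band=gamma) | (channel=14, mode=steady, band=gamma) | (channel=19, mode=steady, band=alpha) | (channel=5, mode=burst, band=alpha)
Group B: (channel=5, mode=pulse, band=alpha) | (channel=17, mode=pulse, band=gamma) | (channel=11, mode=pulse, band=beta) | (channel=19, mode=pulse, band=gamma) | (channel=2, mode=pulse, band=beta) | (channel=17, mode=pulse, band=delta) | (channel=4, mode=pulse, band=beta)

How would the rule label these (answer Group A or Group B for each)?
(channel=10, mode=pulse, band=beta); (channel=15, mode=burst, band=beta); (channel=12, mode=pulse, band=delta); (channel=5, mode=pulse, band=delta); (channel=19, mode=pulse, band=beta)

Group B, Group A, Group B, Group B, Group B

One predicate separates the groups cleanly: mode is not pulse.
Group B: (channel=10, mode=pulse, band=beta), since mode is pulse. Group A: (channel=15, mode=burst, band=beta), since mode is burst. Group B: (channel=12, mode=pulse, band=delta), since mode is pulse. Group B: (channel=5, mode=pulse, band=delta), since mode is pulse. Group B: (channel=19, mode=pulse, band=beta), since mode is pulse.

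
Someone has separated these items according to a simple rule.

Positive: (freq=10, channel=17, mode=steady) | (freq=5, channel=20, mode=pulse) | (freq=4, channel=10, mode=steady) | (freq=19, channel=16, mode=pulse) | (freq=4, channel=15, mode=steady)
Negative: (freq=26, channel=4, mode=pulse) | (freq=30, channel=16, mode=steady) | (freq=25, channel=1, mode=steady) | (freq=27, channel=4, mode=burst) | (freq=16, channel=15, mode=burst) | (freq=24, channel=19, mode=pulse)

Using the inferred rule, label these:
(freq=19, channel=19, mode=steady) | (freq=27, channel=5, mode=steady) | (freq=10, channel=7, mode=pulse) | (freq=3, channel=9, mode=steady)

Positive, Negative, Positive, Positive

The distinguishing property — freq ≤ 10 OR freq = 19 — holds for all the 'Positive' cases and none of the 'Negative' cases.
(freq=19, channel=19, mode=steady) → freq = 19 → Positive. (freq=27, channel=5, mode=steady) → freq = 27 → Negative. (freq=10, channel=7, mode=pulse) → freq = 10 → Positive. (freq=3, channel=9, mode=steady) → freq = 3 → Positive.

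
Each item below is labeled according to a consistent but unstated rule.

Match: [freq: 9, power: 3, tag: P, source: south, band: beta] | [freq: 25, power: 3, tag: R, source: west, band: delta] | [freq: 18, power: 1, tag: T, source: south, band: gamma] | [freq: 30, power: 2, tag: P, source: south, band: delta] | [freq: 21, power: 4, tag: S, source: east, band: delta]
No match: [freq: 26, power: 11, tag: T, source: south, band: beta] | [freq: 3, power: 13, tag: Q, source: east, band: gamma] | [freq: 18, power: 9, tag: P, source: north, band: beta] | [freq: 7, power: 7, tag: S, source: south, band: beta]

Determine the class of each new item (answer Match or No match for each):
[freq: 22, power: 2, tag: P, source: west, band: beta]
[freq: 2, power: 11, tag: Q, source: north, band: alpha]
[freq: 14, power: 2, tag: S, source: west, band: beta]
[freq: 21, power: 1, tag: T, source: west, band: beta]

The rule appears to be: power ≤ 4.
[freq: 22, power: 2, tag: P, source: west, band: beta]: power = 2 — matches, so Match. [freq: 2, power: 11, tag: Q, source: north, band: alpha]: power = 11 — does not pass, so No match. [freq: 14, power: 2, tag: S, source: west, band: beta]: power = 2 — matches, so Match. [freq: 21, power: 1, tag: T, source: west, band: beta]: power = 1 — matches, so Match.

Match, No match, Match, Match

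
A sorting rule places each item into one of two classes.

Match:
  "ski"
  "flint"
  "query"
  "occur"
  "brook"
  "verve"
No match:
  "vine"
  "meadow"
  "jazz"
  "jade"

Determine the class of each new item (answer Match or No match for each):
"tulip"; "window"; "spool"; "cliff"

A rule that fits every label: odd length — true of each 'Match' example, false of each 'No match' one.
"tulip": length 5 — meets the rule, so Match.
"window": length 6 — does not fit, so No match.
"spool": length 5 — meets the rule, so Match.
"cliff": length 5 — meets the rule, so Match.

Match, No match, Match, Match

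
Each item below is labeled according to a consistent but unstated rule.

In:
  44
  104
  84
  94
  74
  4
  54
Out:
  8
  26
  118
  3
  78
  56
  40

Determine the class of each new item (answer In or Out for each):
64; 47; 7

The pattern is that an item is 'In' exactly when: ends in digit 4.
64: last digit 4, has this property → In.
47: last digit 7, does not pass → Out.
7: last digit 7, does not pass → Out.

In, Out, Out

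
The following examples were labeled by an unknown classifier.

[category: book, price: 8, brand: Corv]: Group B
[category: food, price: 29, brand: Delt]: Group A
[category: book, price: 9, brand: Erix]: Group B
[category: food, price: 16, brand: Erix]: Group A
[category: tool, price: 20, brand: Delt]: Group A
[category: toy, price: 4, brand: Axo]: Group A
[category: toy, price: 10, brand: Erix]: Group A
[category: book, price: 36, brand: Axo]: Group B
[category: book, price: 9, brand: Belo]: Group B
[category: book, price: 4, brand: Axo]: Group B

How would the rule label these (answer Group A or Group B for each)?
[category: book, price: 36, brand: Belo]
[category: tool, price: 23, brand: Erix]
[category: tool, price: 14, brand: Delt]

Group B, Group A, Group A

The distinguishing property — category is not book — holds for all the 'Group A' cases and none of the 'Group B' cases.
Group B: [category: book, price: 36, brand: Belo], since category is book.
Group A: [category: tool, price: 23, brand: Erix], since category is tool.
Group A: [category: tool, price: 14, brand: Delt], since category is tool.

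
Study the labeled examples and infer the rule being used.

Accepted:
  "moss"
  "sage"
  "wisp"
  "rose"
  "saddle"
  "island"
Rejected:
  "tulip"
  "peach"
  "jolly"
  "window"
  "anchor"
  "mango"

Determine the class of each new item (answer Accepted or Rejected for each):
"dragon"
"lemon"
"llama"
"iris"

Rejected, Rejected, Rejected, Accepted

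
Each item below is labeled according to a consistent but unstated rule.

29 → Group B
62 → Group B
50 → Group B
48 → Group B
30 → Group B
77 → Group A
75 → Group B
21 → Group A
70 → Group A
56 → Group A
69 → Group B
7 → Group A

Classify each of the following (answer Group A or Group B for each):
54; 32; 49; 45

Looking at the examples, the only property every 'Group A' case has and every 'Group B' case lacks is: multiple of 7.
Group B: 54, since 54 = 7·7 + 5.
Group B: 32, since 32 = 7·4 + 4.
Group A: 49, since 49 = 7·7.
Group B: 45, since 45 = 7·6 + 3.

Group B, Group B, Group A, Group B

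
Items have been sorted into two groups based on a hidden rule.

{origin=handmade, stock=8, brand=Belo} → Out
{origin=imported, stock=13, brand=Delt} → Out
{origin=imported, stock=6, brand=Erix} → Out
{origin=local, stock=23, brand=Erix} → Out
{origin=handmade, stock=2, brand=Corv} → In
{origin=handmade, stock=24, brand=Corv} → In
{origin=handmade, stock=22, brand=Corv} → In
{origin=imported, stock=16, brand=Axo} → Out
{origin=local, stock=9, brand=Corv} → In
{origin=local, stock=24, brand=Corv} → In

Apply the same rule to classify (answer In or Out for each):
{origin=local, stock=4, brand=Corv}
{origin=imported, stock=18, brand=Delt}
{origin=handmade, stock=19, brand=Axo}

The rule appears to be: brand is Corv.

In, Out, Out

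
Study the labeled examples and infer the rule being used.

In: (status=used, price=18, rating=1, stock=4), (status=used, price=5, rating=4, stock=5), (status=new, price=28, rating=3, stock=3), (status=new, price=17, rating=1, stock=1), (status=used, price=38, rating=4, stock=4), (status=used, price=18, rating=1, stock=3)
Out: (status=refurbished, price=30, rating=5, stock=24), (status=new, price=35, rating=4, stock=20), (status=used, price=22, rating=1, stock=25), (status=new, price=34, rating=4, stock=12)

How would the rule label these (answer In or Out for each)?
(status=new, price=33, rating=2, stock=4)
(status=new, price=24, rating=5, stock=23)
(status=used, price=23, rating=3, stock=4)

In, Out, In

A rule that fits every label: stock ≤ 5 — true of each 'In' example, false of each 'Out' one.
In: (status=new, price=33, rating=2, stock=4), since stock = 4. Out: (status=new, price=24, rating=5, stock=23), since stock = 23. In: (status=used, price=23, rating=3, stock=4), since stock = 4.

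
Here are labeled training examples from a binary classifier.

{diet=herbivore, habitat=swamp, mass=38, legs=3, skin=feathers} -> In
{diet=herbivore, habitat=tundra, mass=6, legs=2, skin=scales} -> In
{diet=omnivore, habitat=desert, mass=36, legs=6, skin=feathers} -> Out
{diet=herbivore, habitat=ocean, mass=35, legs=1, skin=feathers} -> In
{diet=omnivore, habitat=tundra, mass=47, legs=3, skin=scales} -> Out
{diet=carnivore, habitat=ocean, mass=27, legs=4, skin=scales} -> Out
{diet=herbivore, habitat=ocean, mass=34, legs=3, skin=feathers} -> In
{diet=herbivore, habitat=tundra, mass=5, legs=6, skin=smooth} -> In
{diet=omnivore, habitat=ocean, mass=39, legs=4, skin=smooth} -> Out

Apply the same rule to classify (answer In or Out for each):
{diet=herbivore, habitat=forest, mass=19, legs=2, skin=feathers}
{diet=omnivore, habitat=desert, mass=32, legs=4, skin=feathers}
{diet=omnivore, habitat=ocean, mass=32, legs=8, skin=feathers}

In, Out, Out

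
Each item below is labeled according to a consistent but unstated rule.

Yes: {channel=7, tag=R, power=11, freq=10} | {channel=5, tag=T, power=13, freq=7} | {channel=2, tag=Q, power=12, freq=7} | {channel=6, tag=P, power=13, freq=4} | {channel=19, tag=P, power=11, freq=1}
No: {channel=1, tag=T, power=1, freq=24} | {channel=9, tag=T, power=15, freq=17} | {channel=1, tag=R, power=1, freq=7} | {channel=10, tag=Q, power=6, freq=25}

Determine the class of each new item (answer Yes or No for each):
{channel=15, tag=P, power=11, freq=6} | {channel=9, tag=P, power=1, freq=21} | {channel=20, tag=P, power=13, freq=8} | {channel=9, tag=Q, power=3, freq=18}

Yes, No, Yes, No

A rule that fits every label: power ≥ 6 AND freq ≤ 10 — true of each 'Yes' example, false of each 'No' one.
Yes: {channel=15, tag=P, power=11, freq=6}, since power = 11, freq = 6. No: {channel=9, tag=P, power=1, freq=21}, since power = 1, freq = 21. Yes: {channel=20, tag=P, power=13, freq=8}, since power = 13, freq = 8. No: {channel=9, tag=Q, power=3, freq=18}, since power = 3, freq = 18.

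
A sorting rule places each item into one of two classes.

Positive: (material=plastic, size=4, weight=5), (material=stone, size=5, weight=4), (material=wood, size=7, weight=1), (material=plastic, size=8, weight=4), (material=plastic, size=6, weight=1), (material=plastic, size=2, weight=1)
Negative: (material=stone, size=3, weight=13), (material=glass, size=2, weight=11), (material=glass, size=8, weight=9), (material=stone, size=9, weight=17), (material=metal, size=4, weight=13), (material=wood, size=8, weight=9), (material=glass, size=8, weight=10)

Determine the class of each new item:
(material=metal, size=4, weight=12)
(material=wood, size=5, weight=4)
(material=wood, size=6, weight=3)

Rule: weight ≤ 5. This holds for each 'Positive' example and fails for each 'Negative' one.

Negative, Positive, Positive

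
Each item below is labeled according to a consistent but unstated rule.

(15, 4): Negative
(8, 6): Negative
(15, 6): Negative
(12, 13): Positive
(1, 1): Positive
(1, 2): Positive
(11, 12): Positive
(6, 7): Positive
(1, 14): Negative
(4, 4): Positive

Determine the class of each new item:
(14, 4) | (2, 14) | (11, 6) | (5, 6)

Negative, Negative, Negative, Positive

The distinguishing property — |first − second| ≤ 1 — holds for all the 'Positive' cases and none of the 'Negative' cases.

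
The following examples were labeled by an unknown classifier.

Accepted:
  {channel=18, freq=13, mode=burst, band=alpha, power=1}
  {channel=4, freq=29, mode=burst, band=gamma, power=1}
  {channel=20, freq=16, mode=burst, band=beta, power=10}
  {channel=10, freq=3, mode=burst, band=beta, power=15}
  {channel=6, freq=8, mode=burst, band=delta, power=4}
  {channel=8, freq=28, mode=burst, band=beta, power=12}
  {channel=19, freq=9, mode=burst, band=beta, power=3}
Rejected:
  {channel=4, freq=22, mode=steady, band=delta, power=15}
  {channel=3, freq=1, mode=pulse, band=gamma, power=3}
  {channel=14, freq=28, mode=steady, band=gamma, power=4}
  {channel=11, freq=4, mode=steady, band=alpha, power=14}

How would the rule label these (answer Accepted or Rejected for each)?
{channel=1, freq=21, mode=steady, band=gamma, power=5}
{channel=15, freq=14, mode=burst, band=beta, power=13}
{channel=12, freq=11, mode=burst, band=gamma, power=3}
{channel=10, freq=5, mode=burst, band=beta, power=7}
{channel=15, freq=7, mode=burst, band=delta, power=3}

Rejected, Accepted, Accepted, Accepted, Accepted

The simplest hypothesis consistent with all the labels is: mode is burst.
Rejected: {channel=1, freq=21, mode=steady, band=gamma, power=5}, since mode is steady.
Accepted: {channel=15, freq=14, mode=burst, band=beta, power=13}, since mode is burst.
Accepted: {channel=12, freq=11, mode=burst, band=gamma, power=3}, since mode is burst.
Accepted: {channel=10, freq=5, mode=burst, band=beta, power=7}, since mode is burst.
Accepted: {channel=15, freq=7, mode=burst, band=delta, power=3}, since mode is burst.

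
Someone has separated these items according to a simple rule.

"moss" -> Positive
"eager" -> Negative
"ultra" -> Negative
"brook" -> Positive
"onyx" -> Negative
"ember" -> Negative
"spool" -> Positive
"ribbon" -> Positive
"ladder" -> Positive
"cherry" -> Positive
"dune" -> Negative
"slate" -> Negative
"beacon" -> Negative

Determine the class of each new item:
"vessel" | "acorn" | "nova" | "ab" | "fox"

Positive, Negative, Negative, Negative, Negative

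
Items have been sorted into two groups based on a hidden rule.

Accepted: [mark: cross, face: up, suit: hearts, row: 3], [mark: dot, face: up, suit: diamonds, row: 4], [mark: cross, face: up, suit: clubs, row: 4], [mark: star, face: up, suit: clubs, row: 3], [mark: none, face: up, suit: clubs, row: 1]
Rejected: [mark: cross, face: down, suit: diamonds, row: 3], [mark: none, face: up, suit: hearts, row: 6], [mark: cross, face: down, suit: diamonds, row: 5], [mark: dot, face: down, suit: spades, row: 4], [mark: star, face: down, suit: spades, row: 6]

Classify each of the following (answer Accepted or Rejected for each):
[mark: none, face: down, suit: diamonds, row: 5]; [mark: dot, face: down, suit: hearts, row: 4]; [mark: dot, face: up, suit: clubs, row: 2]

Rejected, Rejected, Accepted

A rule that fits every label: face is up AND row ≤ 4 — true of each 'Accepted' example, false of each 'Rejected' one.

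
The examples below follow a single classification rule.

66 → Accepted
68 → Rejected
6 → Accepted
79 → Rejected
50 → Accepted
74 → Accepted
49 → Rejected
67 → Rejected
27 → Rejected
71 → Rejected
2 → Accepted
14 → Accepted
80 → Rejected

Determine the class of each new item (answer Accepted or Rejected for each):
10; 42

Accepted, Accepted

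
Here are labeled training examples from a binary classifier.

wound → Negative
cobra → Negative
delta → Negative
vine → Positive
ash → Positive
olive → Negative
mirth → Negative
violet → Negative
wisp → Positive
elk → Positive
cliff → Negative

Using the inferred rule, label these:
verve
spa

Negative, Positive

Rule: length ≤ 4. This holds for each 'Positive' example and fails for each 'Negative' one.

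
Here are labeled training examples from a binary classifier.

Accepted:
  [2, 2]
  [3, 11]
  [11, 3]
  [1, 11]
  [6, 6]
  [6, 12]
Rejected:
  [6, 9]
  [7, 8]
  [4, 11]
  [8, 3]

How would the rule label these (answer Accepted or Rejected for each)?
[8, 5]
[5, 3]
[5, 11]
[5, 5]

Rejected, Accepted, Accepted, Accepted

A rule that fits every label: sum is even — true of each 'Accepted' example, false of each 'Rejected' one.
[8, 5]: Rejected (8+5 = 13).
[5, 3]: Accepted (5+3 = 8).
[5, 11]: Accepted (5+11 = 16).
[5, 5]: Accepted (5+5 = 10).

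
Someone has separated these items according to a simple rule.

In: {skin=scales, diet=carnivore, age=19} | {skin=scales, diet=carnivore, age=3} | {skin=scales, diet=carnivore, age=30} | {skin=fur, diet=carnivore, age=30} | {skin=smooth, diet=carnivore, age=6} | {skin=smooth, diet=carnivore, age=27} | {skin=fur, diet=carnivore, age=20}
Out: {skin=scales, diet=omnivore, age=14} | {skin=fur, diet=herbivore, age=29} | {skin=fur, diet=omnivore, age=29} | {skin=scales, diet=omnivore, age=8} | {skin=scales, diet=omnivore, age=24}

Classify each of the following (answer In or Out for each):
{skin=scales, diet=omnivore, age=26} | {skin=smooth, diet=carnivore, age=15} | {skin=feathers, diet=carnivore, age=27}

The simplest hypothesis consistent with all the labels is: diet is carnivore.
{skin=scales, diet=omnivore, age=26} — diet is omnivore, hence Out.
{skin=smooth, diet=carnivore, age=15} — diet is carnivore, hence In.
{skin=feathers, diet=carnivore, age=27} — diet is carnivore, hence In.

Out, In, In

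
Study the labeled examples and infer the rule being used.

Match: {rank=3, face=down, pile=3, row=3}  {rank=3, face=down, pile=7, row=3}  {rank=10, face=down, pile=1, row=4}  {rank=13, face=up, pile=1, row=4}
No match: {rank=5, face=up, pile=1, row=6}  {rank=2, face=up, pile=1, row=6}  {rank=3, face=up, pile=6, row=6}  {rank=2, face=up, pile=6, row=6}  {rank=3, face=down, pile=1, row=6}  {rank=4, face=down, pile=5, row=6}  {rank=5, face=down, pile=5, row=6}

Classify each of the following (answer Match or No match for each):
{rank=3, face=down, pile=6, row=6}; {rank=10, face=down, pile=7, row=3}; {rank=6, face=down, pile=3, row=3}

One predicate separates the groups cleanly: row ≤ 4.
{rank=3, face=down, pile=6, row=6}: row = 6 — does not pass, so No match. {rank=10, face=down, pile=7, row=3}: row = 3 — meets the rule, so Match. {rank=6, face=down, pile=3, row=3}: row = 3 — meets the rule, so Match.

No match, Match, Match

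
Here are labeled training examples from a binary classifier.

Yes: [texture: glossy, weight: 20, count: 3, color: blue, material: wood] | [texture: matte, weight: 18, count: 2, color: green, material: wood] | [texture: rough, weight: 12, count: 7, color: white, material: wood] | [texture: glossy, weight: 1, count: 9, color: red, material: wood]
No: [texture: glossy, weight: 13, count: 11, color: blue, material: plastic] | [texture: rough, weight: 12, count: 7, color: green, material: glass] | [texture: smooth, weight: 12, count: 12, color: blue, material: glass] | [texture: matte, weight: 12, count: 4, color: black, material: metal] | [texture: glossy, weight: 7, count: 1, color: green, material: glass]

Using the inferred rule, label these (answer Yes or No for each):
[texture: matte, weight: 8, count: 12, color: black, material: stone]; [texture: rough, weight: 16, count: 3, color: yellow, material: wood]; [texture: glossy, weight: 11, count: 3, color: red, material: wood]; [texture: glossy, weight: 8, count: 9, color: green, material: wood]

No, Yes, Yes, Yes

One predicate separates the groups cleanly: material is wood.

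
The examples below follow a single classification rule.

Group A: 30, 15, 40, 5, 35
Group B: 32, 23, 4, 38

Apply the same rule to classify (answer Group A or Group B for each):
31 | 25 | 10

'Group A' ⟺ multiple of 5.
31 → 31 = 5·6 + 1 → Group B.
25 → 25 = 5·5 → Group A.
10 → 10 = 5·2 → Group A.

Group B, Group A, Group A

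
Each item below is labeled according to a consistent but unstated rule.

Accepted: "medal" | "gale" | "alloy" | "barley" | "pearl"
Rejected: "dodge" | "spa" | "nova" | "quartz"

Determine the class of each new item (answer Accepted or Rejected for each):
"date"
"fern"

Comparing the two groups points to one rule — contains 'l'.

Rejected, Rejected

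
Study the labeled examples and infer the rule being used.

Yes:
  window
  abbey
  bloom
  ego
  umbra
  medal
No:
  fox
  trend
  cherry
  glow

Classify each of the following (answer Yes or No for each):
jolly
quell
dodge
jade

One predicate separates the groups cleanly: has ≥ 2 vowels.

No, Yes, Yes, Yes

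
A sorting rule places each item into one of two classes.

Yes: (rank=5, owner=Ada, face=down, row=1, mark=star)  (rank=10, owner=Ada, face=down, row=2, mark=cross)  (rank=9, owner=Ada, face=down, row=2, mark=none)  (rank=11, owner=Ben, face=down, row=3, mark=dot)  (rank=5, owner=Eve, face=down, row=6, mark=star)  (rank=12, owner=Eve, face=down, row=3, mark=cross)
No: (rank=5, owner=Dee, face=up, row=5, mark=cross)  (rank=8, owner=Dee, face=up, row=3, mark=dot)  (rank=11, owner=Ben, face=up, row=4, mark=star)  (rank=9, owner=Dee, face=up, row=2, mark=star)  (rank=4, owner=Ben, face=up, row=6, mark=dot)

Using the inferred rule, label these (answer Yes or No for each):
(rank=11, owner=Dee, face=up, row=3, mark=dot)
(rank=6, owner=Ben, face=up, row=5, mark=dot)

The common property of the 'Yes' items is: face is down. No 'No' item has it.
No: (rank=11, owner=Dee, face=up, row=3, mark=dot), since face is up. No: (rank=6, owner=Ben, face=up, row=5, mark=dot), since face is up.

No, No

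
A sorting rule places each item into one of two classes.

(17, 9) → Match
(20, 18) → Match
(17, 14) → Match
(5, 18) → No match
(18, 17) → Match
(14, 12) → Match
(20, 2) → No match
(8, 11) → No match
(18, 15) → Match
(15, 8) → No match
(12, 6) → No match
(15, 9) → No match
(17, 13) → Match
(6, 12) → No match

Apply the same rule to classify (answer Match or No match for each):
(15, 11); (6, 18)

Match, No match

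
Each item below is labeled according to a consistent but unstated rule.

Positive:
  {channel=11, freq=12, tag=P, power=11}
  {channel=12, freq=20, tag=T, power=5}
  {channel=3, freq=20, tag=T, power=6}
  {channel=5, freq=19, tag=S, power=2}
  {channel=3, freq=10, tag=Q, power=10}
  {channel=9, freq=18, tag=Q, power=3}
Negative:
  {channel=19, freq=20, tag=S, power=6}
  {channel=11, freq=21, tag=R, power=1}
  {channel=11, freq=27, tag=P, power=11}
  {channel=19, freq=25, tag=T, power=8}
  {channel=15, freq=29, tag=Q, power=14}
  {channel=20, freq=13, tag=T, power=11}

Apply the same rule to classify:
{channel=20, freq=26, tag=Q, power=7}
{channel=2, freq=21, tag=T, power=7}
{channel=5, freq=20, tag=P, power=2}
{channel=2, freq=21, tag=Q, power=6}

Negative, Negative, Positive, Negative

One predicate separates the groups cleanly: freq ≤ 20 AND channel ≤ 12.
{channel=20, freq=26, tag=Q, power=7} — freq = 26, channel = 20, hence Negative. {channel=2, freq=21, tag=T, power=7} — freq = 21, channel = 2, hence Negative. {channel=5, freq=20, tag=P, power=2} — freq = 20, channel = 5, hence Positive. {channel=2, freq=21, tag=Q, power=6} — freq = 21, channel = 2, hence Negative.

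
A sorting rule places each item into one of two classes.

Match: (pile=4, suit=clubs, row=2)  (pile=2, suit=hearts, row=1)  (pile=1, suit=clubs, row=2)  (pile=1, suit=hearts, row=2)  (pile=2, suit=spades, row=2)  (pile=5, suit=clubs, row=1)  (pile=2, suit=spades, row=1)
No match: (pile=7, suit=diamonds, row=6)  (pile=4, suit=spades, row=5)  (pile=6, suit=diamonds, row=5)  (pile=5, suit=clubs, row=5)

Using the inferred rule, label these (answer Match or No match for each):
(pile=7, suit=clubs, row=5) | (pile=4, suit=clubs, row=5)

The simplest hypothesis consistent with all the labels is: row ≤ 2.
(pile=7, suit=clubs, row=5) → row = 5 → No match. (pile=4, suit=clubs, row=5) → row = 5 → No match.

No match, No match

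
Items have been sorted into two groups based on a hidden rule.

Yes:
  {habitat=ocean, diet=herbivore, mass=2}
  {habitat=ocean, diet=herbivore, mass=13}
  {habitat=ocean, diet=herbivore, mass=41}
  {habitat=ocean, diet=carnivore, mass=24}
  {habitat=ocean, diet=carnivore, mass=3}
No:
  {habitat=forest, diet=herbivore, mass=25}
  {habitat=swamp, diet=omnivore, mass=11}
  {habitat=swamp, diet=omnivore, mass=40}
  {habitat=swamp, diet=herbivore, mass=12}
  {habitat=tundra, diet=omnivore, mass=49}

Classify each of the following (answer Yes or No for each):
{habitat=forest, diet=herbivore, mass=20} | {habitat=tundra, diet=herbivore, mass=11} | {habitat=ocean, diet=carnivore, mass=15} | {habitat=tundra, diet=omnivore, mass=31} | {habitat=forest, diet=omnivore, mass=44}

Checking candidate rules against both groups, what survives is: habitat is ocean.
{habitat=forest, diet=herbivore, mass=20} — habitat is forest, hence No.
{habitat=tundra, diet=herbivore, mass=11} — habitat is tundra, hence No.
{habitat=ocean, diet=carnivore, mass=15} — habitat is ocean, hence Yes.
{habitat=tundra, diet=omnivore, mass=31} — habitat is tundra, hence No.
{habitat=forest, diet=omnivore, mass=44} — habitat is forest, hence No.

No, No, Yes, No, No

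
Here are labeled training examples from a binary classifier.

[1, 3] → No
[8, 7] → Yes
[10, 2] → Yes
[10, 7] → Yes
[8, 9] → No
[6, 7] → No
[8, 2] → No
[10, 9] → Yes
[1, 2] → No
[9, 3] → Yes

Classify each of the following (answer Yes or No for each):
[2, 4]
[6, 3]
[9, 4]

No, No, Yes

All 'Yes' examples share one property — first > second AND sum ≥ 12 — and every 'No' example lacks it.
No: [2, 4], since 2 < 4, 2+4 = 6. No: [6, 3], since 6 > 3, 6+3 = 9. Yes: [9, 4], since 9 > 4, 9+4 = 13.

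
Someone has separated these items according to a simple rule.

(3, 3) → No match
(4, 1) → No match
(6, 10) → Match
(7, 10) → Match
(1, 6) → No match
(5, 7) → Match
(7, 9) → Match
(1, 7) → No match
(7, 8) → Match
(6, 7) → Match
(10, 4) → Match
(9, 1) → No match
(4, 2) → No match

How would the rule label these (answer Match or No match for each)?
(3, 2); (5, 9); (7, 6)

No match, Match, Match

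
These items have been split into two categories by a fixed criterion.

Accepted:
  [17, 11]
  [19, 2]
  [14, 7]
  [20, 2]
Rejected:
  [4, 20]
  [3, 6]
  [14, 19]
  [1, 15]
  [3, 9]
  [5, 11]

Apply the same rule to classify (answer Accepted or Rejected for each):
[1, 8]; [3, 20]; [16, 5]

Rejected, Rejected, Accepted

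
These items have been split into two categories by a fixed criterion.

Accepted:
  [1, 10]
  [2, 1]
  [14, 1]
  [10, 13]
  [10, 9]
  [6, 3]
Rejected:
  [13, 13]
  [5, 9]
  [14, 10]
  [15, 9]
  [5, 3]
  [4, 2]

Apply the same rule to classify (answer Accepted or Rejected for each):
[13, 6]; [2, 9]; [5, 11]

Comparing the two groups points to one rule — sum is odd.
Accepted: [13, 6], since 13+6 = 19.
Accepted: [2, 9], since 2+9 = 11.
Rejected: [5, 11], since 5+11 = 16.

Accepted, Accepted, Rejected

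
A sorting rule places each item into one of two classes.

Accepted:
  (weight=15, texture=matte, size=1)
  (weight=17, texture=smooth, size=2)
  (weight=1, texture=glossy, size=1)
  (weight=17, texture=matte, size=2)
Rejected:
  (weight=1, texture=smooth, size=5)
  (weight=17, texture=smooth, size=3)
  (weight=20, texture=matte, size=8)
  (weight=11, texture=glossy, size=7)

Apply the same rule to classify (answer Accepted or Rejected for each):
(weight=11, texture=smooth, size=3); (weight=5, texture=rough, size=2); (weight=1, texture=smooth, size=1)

Rule: size ≤ 2. This holds for each 'Accepted' example and fails for each 'Rejected' one.
(weight=11, texture=smooth, size=3): Rejected (size = 3). (weight=5, texture=rough, size=2): Accepted (size = 2). (weight=1, texture=smooth, size=1): Accepted (size = 1).

Rejected, Accepted, Accepted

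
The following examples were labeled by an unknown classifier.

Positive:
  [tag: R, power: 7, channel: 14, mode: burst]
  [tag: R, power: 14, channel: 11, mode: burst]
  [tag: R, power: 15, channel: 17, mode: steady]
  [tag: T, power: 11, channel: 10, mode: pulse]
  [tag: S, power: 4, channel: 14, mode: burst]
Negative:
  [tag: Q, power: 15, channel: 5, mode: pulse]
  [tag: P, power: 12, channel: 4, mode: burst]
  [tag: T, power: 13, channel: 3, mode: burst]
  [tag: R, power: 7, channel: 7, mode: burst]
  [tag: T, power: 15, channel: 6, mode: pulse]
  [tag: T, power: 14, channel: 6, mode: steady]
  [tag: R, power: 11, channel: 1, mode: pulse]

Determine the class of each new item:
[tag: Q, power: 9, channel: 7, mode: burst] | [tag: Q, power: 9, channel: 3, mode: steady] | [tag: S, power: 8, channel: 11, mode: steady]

'Positive' ⟺ channel ≥ 10.
[tag: Q, power: 9, channel: 7, mode: burst]: Negative (channel = 7).
[tag: Q, power: 9, channel: 3, mode: steady]: Negative (channel = 3).
[tag: S, power: 8, channel: 11, mode: steady]: Positive (channel = 11).

Negative, Negative, Positive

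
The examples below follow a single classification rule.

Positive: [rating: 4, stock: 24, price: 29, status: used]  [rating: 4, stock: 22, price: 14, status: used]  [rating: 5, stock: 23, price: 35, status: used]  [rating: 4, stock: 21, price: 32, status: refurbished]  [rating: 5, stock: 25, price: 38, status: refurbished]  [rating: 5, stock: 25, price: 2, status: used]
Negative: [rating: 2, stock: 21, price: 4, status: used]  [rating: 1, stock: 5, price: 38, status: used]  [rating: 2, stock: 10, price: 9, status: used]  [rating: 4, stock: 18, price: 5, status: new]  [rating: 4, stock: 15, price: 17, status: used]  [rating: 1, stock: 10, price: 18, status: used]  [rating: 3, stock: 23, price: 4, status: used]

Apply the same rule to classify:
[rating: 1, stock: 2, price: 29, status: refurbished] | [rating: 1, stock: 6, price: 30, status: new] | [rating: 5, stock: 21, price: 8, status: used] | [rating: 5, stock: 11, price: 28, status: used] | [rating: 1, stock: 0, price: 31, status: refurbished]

Negative, Negative, Positive, Negative, Negative

The rule appears to be: rating ≥ 4 AND stock ≥ 21.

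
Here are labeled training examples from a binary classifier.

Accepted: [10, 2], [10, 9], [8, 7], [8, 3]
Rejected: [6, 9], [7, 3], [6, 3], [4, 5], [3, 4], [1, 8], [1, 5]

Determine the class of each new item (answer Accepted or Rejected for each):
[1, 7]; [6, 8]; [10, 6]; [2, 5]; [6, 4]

Rejected, Rejected, Accepted, Rejected, Rejected

Every 'Accepted' example satisfies: first ≥ 8. None of the 'Rejected' examples do.
[1, 7]: first 1, fails the rule → Rejected.
[6, 8]: first 6, fails the rule → Rejected.
[10, 6]: first 10, meets the rule → Accepted.
[2, 5]: first 2, fails the rule → Rejected.
[6, 4]: first 6, fails the rule → Rejected.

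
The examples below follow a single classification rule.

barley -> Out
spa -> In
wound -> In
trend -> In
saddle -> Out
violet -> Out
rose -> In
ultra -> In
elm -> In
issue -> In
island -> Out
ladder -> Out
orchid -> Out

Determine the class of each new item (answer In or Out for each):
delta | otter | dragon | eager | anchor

In, In, Out, In, Out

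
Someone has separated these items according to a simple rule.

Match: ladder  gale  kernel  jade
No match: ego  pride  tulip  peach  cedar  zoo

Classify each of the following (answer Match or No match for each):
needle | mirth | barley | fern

Match, No match, Match, Match

The rule appears to be: even length.
needle: Match (length 6). mirth: No match (length 5). barley: Match (length 6). fern: Match (length 4).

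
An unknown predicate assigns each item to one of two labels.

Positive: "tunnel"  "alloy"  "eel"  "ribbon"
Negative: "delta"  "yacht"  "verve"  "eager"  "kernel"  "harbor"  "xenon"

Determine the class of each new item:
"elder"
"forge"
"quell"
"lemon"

Negative, Negative, Positive, Negative

The classifier is using: has a double letter.
Negative: "elder", since no doubled letter.
Negative: "forge", since no doubled letter.
Positive: "quell", since 'll' doubled.
Negative: "lemon", since no doubled letter.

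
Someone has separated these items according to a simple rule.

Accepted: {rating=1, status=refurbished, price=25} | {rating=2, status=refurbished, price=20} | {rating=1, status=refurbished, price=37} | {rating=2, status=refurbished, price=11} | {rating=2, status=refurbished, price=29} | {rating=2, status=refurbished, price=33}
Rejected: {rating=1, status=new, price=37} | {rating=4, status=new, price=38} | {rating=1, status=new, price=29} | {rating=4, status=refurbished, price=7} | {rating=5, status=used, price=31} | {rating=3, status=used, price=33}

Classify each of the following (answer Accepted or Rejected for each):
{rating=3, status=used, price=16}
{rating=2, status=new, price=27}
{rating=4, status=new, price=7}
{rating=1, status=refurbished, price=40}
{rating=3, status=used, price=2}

The classifier is using: status is refurbished AND price ≥ 11.
Rejected: {rating=3, status=used, price=16}, since status is used, price = 16. Rejected: {rating=2, status=new, price=27}, since status is new, price = 27. Rejected: {rating=4, status=new, price=7}, since status is new, price = 7. Accepted: {rating=1, status=refurbished, price=40}, since status is refurbished, price = 40. Rejected: {rating=3, status=used, price=2}, since status is used, price = 2.

Rejected, Rejected, Rejected, Accepted, Rejected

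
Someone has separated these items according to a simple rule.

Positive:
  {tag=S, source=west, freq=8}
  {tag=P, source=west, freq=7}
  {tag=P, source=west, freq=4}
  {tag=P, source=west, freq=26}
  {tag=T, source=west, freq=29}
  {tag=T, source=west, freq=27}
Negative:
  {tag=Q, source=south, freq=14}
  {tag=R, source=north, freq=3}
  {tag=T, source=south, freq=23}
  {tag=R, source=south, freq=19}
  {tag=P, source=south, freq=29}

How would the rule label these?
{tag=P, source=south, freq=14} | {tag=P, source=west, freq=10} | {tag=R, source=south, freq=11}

Negative, Positive, Negative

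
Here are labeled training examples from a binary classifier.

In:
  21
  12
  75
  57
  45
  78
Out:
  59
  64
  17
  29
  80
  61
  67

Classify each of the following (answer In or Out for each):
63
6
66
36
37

The classifier is using: multiple of 3.
63 → 63 = 3·21 → In.
6 → 6 = 3·2 → In.
66 → 66 = 3·22 → In.
36 → 36 = 3·12 → In.
37 → 37 = 3·12 + 1 → Out.

In, In, In, In, Out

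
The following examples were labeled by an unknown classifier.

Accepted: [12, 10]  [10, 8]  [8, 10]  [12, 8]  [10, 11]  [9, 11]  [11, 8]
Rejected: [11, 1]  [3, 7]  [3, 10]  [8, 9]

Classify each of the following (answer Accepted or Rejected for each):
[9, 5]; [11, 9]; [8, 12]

Rejected, Accepted, Accepted

The common property of the 'Accepted' items is: sum ≥ 18. No 'Rejected' item has it.
[9, 5] → 9+5 = 14 → Rejected.
[11, 9] → 11+9 = 20 → Accepted.
[8, 12] → 8+12 = 20 → Accepted.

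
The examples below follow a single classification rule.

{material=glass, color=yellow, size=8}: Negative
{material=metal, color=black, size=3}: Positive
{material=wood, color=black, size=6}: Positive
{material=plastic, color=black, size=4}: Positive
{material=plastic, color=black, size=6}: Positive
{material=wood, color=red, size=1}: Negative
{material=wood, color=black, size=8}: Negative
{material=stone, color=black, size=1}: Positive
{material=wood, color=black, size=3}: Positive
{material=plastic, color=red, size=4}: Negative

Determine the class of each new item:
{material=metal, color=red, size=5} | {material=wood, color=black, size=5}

Every 'Positive' example satisfies: color is black AND size ≤ 6. None of the 'Negative' examples do.

Negative, Positive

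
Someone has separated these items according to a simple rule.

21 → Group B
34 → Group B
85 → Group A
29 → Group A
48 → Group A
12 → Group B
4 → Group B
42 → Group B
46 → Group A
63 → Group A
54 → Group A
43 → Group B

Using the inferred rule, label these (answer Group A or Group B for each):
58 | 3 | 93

The distinguishing property — digit sum ≥ 8 — holds for all the 'Group A' cases and none of the 'Group B' cases.

Group A, Group B, Group A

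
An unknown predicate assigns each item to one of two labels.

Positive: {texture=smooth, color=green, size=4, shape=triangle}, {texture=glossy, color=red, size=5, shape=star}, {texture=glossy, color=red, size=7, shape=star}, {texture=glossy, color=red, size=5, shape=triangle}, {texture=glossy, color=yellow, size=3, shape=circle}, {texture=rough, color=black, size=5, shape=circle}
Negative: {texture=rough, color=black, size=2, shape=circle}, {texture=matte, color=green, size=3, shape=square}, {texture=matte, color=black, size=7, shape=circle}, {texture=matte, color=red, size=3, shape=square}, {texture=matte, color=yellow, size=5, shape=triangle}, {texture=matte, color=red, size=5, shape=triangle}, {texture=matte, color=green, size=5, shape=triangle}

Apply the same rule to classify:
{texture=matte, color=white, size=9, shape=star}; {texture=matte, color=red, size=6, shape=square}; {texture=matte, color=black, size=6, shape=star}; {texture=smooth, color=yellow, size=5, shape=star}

The pattern is that an item is 'Positive' exactly when: texture is not matte AND size ≥ 3.

Negative, Negative, Negative, Positive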